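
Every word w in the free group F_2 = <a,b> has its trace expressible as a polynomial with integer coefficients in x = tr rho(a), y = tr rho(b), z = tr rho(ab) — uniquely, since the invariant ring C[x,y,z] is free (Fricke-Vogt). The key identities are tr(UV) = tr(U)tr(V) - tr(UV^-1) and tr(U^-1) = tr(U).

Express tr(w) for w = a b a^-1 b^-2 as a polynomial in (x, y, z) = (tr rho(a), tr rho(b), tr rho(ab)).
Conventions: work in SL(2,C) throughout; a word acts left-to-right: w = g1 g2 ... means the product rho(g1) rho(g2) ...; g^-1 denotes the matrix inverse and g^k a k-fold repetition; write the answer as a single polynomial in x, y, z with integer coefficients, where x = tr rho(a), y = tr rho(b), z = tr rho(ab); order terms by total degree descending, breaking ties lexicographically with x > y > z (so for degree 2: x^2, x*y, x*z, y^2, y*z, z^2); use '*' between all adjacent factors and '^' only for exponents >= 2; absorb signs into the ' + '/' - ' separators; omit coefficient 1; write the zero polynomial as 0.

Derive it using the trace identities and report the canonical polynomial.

tr(a b a) = tr(a) tr(b a) - tr(b)  (reduce the a square) = x*z - y
next, tr(a b a b) = tr(b a) tr(b a) - tr(1)  (split on b) = z^2 - 2
tr(b^-1 a b a) = tr(a b a) tr(b) - tr(a b a b)  (eliminate b^-1) = x*y*z - y^2 - z^2 + 2
tr(a b a^-1 b^-1) = tr(b^-1 a b) tr(a) - tr(b^-1 a b a)  (eliminate a^-1) = -x*y*z + x^2 + y^2 + z^2 - 2
and tr(a b a^-1 b^-2) = tr(a b a^-1 b^-1) tr(b) - tr(a b a^-1)  (eliminate b^-1) = -x*y^2*z + x^2*y + y^3 + y*z^2 - 3*y

-x*y^2*z + x^2*y + y^3 + y*z^2 - 3*y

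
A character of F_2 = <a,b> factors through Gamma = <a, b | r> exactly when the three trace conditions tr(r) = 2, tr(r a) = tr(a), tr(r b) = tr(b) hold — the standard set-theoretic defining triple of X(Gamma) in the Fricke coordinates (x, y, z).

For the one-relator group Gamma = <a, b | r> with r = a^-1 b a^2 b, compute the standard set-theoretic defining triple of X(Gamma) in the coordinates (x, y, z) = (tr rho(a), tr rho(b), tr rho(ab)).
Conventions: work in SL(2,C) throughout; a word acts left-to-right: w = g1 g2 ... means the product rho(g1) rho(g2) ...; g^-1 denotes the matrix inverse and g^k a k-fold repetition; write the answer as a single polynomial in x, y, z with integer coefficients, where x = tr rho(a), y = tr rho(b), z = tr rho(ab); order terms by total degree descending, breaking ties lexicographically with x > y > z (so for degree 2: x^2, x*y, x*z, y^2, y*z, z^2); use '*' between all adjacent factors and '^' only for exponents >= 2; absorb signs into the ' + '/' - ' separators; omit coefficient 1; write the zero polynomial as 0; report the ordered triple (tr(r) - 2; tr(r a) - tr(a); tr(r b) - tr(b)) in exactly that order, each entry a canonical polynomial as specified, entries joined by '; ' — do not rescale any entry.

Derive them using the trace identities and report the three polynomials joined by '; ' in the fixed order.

x^2*y*z - x^3 - x*y^2 - x*z^2 + y*z + 3*x - 2; x*y*z - x^2 - y^2 - x + 2; x^2*y^2*z - x^3*y - x*y^3 - x*y*z^2 + y^2*z + 3*x*y - y - z

tr(b^2 a) = tr(b) * tr(a b) - tr(a)  (reduce the b square) = y*z - x
next, tr(b^2) = tr(b) * tr(b) - tr(1)  (reduce the b square) = y^2 - 2
tr(b a^2 b) = tr(a) * tr(b^2 a) - tr(b^2)  (reduce the a square) = x*y*z - x^2 - y^2 + 2
tr(b a b a) = tr(b a) * tr(b a) - tr(1)  (split on b) = z^2 - 2
tr(b a^2 b a) = tr(a) * tr(b a b a) - tr(b a b)  (reduce the a square) = x*z^2 - y*z - x
next, tr(a^-1 b a^2 b) = tr(b a^2 b) * tr(a) - tr(b a^2 b a)  (eliminate a^-1) = x^2*y*z - x^3 - x*y^2 - x*z^2 + y*z + 3*x
tr(b^3 a) = tr(b) * tr(b a b) - tr(b a)  (reduce the b square) = y^2*z - x*y - z
tr(b^3) = tr(b) * tr(b^2) - tr(b)  (reduce the b square) = y^3 - 3*y
tr(b a^2 b^2) = tr(a) * tr(b^3 a) - tr(b^3)  (reduce the a square) = x*y^2*z - x^2*y - y^3 - x*z + 3*y
and tr(a b a) = tr(a) * tr(b a) - tr(b)  (reduce the a square) = x*z - y
and tr(b^2 a b a) = tr(b) * tr(a b a b) - tr(a b a)  (reduce the b square) = y*z^2 - x*z - y
next, tr(b a^2 b^2 a) = tr(a) * tr(b^2 a b a) - tr(b^2 a b)  (reduce the a square) = x*y*z^2 - x^2*z - y^2*z + z
tr(a^-1 b a^2 b^2) = tr(b a^2 b^2) * tr(a) - tr(b a^2 b^2 a)  (eliminate a^-1) = x^2*y^2*z - x^3*y - x*y^3 - x*y*z^2 + y^2*z + 3*x*y - z
assemble the triple (tr(r) - 2; tr(r a) - x; tr(r b) - y)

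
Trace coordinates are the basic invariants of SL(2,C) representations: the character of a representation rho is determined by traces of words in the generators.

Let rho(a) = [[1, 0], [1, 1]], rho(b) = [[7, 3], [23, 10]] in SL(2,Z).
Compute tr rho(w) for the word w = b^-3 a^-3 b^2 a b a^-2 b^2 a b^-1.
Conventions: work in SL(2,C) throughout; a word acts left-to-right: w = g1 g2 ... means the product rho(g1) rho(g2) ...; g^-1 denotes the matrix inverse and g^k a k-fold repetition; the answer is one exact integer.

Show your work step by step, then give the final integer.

rho(b^-1) = [[10, -3], [-23, 7]]
... * rho(b^-1) = [[10, -3], [-23, 7]]  ->  [[169, -51], [-391, 118]]
... * rho(b^-1) = [[10, -3], [-23, 7]]  ->  [[2863, -864], [-6624, 1999]]
... * rho(a^-1) = [[1, 0], [-1, 1]]  ->  [[3727, -864], [-8623, 1999]]
... * rho(a^-1) = [[1, 0], [-1, 1]]  ->  [[4591, -864], [-10622, 1999]]
... * rho(a^-1) = [[1, 0], [-1, 1]]  ->  [[5455, -864], [-12621, 1999]]
... * rho(b) = [[7, 3], [23, 10]]  ->  [[18313, 7725], [-42370, -17873]]
... * rho(b) = [[7, 3], [23, 10]]  ->  [[305866, 132189], [-707669, -305840]]
... * rho(a) = [[1, 0], [1, 1]]  ->  [[438055, 132189], [-1013509, -305840]]
... * rho(b) = [[7, 3], [23, 10]]  ->  [[6106732, 2636055], [-14128883, -6098927]]
... * rho(a^-1) = [[1, 0], [-1, 1]]  ->  [[3470677, 2636055], [-8029956, -6098927]]
... * rho(a^-1) = [[1, 0], [-1, 1]]  ->  [[834622, 2636055], [-1931029, -6098927]]
... * rho(b) = [[7, 3], [23, 10]]  ->  [[66471619, 28864416], [-153792524, -66782357]]
... * rho(b) = [[7, 3], [23, 10]]  ->  [[1129182901, 488059017], [-2612541879, -1129201142]]
... * rho(a) = [[1, 0], [1, 1]]  ->  [[1617241918, 488059017], [-3741743021, -1129201142]]
... * rho(b^-1) = [[10, -3], [-23, 7]]  ->  [[4947061789, -1435312635], [-11445803944, 3320821069]]
tr = 4947061789 + 3320821069 = 8267882858

8267882858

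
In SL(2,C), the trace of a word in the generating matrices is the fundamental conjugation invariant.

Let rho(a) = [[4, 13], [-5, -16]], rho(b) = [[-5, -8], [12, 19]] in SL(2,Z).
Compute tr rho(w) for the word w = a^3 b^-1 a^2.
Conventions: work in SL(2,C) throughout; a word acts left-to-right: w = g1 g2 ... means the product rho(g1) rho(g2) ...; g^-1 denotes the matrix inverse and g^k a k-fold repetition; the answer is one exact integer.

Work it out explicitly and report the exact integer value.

-788344

rho(a) = [[4, 13], [-5, -16]]
... * rho(a) = [[4, 13], [-5, -16]]  ->  [[-49, -156], [60, 191]]
... * rho(a) = [[4, 13], [-5, -16]]  ->  [[584, 1859], [-715, -2276]]
... * rho(b^-1) = [[19, 8], [-12, -5]]  ->  [[-11212, -4623], [13727, 5660]]
... * rho(a) = [[4, 13], [-5, -16]]  ->  [[-21733, -71788], [26608, 87891]]
... * rho(a) = [[4, 13], [-5, -16]]  ->  [[272008, 866079], [-333023, -1060352]]
tr = 272008 + -1060352 = -788344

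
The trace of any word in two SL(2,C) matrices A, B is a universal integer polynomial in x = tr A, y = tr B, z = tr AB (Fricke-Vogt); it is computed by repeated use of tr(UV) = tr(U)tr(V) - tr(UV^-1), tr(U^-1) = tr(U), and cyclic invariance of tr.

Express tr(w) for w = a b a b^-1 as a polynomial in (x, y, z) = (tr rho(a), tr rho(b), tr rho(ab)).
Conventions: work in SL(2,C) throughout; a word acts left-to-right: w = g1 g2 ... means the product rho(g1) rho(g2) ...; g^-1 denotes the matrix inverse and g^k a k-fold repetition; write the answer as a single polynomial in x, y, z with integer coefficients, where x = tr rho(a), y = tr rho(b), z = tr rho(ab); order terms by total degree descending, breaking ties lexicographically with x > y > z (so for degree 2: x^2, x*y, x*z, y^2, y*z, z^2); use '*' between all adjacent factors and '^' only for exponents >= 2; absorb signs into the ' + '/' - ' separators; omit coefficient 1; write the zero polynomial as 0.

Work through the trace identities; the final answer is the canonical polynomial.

trace(a b a) = trace(a) * trace(b a) - trace(b)  (reduce the a square) = x*z - y
trace(a b a b) = trace(b a) * trace(b a) - trace(1)  (split on b) = z^2 - 2
and trace(a b a b^-1) = trace(a b a) * trace(b) - trace(a b a b)  (eliminate b^-1) = x*y*z - y^2 - z^2 + 2

x*y*z - y^2 - z^2 + 2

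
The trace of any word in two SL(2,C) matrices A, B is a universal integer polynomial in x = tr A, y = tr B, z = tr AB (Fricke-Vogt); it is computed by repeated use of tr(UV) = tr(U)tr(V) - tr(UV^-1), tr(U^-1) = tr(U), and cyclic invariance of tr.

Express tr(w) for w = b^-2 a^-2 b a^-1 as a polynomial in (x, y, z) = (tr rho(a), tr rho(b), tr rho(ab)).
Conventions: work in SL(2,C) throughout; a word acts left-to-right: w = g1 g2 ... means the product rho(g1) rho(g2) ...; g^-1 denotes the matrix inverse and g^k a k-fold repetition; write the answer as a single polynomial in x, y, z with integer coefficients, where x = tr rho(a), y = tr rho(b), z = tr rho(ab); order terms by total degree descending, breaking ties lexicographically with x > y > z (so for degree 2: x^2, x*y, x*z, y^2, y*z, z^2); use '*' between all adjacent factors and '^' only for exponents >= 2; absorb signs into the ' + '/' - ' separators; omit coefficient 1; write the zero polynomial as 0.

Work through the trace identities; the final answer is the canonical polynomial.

x^2*y^2*z - x^3*y - x*y^3 - x*y*z^2 + x^2*z + 3*x*y - z

and tr(b^-1) = tr(b) = y
tr(b^-1 a) = tr(a) tr(b) - tr(a b) = x*y - z
and tr(a^-1 b^-1) = tr(b^-1) tr(a) - tr(b^-1 a) = z
and tr(b^-1 a^-2) = tr(a^-1 b^-1) tr(a) - tr(a^-1 b^-1 a) = x*z - y
tr(a b a b) = tr(b a) tr(b a) - tr(1)   [split at repeated b] = z^2 - 2
and tr(a b a b^-1) = tr(a b a) tr(b) - tr(a b a b) = x*y*z - y^2 - z^2 + 2
next, tr(b a b^-2 a) = tr(a b a b^-1) tr(b) - tr(a b a) = x*y^2*z - y^3 - y*z^2 - x*z + 3*y
and tr(b a b^-2 a^-1) = tr(b a b^-2) tr(a) - tr(b a b^-2 a) = -x*y^2*z + x^2*y + y^3 + y*z^2 - 3*y
next, tr(b^-2 a^-2 b a) = tr(b a b^-2 a^-1) tr(a) - tr(b a b^-2) = -x^2*y^2*z + x^3*y + x*y^3 + x*y*z^2 - 4*x*y + z
next, tr(b^-2 a^-2 b a^-1) = tr(b^-2 a^-2 b) tr(a) - tr(b^-2 a^-2 b a) = x^2*y^2*z - x^3*y - x*y^3 - x*y*z^2 + x^2*z + 3*x*y - z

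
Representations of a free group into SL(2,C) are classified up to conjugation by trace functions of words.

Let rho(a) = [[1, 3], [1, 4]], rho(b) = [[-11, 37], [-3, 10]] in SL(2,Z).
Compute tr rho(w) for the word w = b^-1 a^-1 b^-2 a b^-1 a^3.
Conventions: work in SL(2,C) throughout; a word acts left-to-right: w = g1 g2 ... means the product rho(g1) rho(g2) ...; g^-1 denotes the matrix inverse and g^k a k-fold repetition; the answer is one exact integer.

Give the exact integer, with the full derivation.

-5275031

rho(b^-1) = [[10, -37], [3, -11]]
... * rho(a^-1) = [[4, -3], [-1, 1]]  ->  [[77, -67], [23, -20]]
... * rho(b^-1) = [[10, -37], [3, -11]]  ->  [[569, -2112], [170, -631]]
... * rho(b^-1) = [[10, -37], [3, -11]]  ->  [[-646, 2179], [-193, 651]]
... * rho(a) = [[1, 3], [1, 4]]  ->  [[1533, 6778], [458, 2025]]
... * rho(b^-1) = [[10, -37], [3, -11]]  ->  [[35664, -131279], [10655, -39221]]
... * rho(a) = [[1, 3], [1, 4]]  ->  [[-95615, -418124], [-28566, -124919]]
... * rho(a) = [[1, 3], [1, 4]]  ->  [[-513739, -1959341], [-153485, -585374]]
... * rho(a) = [[1, 3], [1, 4]]  ->  [[-2473080, -9378581], [-738859, -2801951]]
tr = -2473080 + -2801951 = -5275031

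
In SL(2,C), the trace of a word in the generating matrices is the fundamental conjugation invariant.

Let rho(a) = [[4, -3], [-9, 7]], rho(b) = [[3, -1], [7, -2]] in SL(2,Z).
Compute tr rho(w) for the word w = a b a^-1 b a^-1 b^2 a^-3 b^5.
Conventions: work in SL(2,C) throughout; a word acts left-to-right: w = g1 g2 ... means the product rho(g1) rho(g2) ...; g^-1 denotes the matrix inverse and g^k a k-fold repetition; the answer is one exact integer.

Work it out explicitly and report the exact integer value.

19770541

rho(a) = [[4, -3], [-9, 7]]
... * rho(b) = [[3, -1], [7, -2]]  ->  [[-9, 2], [22, -5]]
... * rho(a^-1) = [[7, 3], [9, 4]]  ->  [[-45, -19], [109, 46]]
... * rho(b) = [[3, -1], [7, -2]]  ->  [[-268, 83], [649, -201]]
... * rho(a^-1) = [[7, 3], [9, 4]]  ->  [[-1129, -472], [2734, 1143]]
... * rho(b) = [[3, -1], [7, -2]]  ->  [[-6691, 2073], [16203, -5020]]
... * rho(b) = [[3, -1], [7, -2]]  ->  [[-5562, 2545], [13469, -6163]]
... * rho(a^-1) = [[7, 3], [9, 4]]  ->  [[-16029, -6506], [38816, 15755]]
... * rho(a^-1) = [[7, 3], [9, 4]]  ->  [[-170757, -74111], [413507, 179468]]
... * rho(a^-1) = [[7, 3], [9, 4]]  ->  [[-1862298, -808715], [4509761, 1958393]]
... * rho(b) = [[3, -1], [7, -2]]  ->  [[-11247899, 3479728], [27238034, -8426547]]
... * rho(b) = [[3, -1], [7, -2]]  ->  [[-9385601, 4288443], [22728273, -10384940]]
... * rho(b) = [[3, -1], [7, -2]]  ->  [[1862298, 808715], [-4509761, -1958393]]
... * rho(b) = [[3, -1], [7, -2]]  ->  [[11247899, -3479728], [-27238034, 8426547]]
... * rho(b) = [[3, -1], [7, -2]]  ->  [[9385601, -4288443], [-22728273, 10384940]]
tr = 9385601 + 10384940 = 19770541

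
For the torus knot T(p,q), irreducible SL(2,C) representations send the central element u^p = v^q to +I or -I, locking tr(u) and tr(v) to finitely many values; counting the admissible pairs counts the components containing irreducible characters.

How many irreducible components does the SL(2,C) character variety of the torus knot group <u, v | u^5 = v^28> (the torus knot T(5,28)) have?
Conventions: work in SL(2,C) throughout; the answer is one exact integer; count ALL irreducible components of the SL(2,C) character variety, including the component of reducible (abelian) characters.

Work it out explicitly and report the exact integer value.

55

For T(5,28): irreducibility forces the central element u^5 = v^28 to one of +I, -I.
This locks tr(u) to 2*cos(pi*alpha/5), alpha in 1..4, and tr(v) to 2*cos(pi*beta/28), beta in 1..27, on each component of irreducible characters.
u^5 = (-1)^alpha I and v^28 = (-1)^beta I must agree, so alpha and beta have equal parity.
Enumerate parity-matched pairs: 2*14 odd-odd plus 2*13 even-even gives 54.
Total: 54 irreducible-character components + 1 reducible (abelian) component = 55.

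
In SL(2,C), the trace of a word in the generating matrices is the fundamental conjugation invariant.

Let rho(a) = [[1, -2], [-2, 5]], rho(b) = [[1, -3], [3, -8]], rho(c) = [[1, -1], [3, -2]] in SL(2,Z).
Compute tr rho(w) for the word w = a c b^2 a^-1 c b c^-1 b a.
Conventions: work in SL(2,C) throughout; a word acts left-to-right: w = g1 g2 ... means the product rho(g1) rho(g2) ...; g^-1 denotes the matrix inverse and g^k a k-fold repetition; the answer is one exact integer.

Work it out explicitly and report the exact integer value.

-3961

rho(a) = [[1, -2], [-2, 5]]
... * rho(c) = [[1, -1], [3, -2]]  ->  [[-5, 3], [13, -8]]
... * rho(b) = [[1, -3], [3, -8]]  ->  [[4, -9], [-11, 25]]
... * rho(b) = [[1, -3], [3, -8]]  ->  [[-23, 60], [64, -167]]
... * rho(a^-1) = [[5, 2], [2, 1]]  ->  [[5, 14], [-14, -39]]
... * rho(c) = [[1, -1], [3, -2]]  ->  [[47, -33], [-131, 92]]
... * rho(b) = [[1, -3], [3, -8]]  ->  [[-52, 123], [145, -343]]
... * rho(c^-1) = [[-2, 1], [-3, 1]]  ->  [[-265, 71], [739, -198]]
... * rho(b) = [[1, -3], [3, -8]]  ->  [[-52, 227], [145, -633]]
... * rho(a) = [[1, -2], [-2, 5]]  ->  [[-506, 1239], [1411, -3455]]
tr = -506 + -3455 = -3961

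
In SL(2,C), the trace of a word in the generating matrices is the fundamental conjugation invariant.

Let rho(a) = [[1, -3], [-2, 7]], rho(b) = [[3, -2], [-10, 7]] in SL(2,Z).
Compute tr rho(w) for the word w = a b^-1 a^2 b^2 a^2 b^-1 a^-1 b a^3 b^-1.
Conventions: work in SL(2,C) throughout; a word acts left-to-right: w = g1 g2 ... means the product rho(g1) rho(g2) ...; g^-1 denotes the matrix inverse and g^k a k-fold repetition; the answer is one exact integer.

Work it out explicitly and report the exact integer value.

97705420360

rho(a) = [[1, -3], [-2, 7]]
... * rho(b^-1) = [[7, 2], [10, 3]]  ->  [[-23, -7], [56, 17]]
... * rho(a) = [[1, -3], [-2, 7]]  ->  [[-9, 20], [22, -49]]
... * rho(a) = [[1, -3], [-2, 7]]  ->  [[-49, 167], [120, -409]]
... * rho(b) = [[3, -2], [-10, 7]]  ->  [[-1817, 1267], [4450, -3103]]
... * rho(b) = [[3, -2], [-10, 7]]  ->  [[-18121, 12503], [44380, -30621]]
... * rho(a) = [[1, -3], [-2, 7]]  ->  [[-43127, 141884], [105622, -347487]]
... * rho(a) = [[1, -3], [-2, 7]]  ->  [[-326895, 1122569], [800596, -2749275]]
... * rho(b^-1) = [[7, 2], [10, 3]]  ->  [[8937425, 2713917], [-21888578, -6646633]]
... * rho(a^-1) = [[7, 3], [2, 1]]  ->  [[67989809, 29526192], [-166513312, -72312367]]
... * rho(b) = [[3, -2], [-10, 7]]  ->  [[-91292493, 70703726], [223583734, -173159945]]
... * rho(a) = [[1, -3], [-2, 7]]  ->  [[-232699945, 768803561], [569903624, -1882870817]]
... * rho(a) = [[1, -3], [-2, 7]]  ->  [[-1770307067, 6079724762], [4335645258, -14889806591]]
... * rho(a) = [[1, -3], [-2, 7]]  ->  [[-13929756591, 47868994535], [34115258440, -117235581911]]
... * rho(b^-1) = [[7, 2], [10, 3]]  ->  [[381181649213, 115747470423], [-933549010030, -283476228853]]
tr = 381181649213 + -283476228853 = 97705420360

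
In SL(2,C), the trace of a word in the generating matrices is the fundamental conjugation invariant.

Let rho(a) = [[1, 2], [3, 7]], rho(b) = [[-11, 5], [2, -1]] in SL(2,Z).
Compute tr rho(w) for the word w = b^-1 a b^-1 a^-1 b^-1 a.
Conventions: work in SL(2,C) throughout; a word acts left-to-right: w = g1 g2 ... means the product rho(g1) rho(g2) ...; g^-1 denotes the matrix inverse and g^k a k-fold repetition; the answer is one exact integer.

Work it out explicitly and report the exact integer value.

15422

rho(b^-1) = [[-1, -5], [-2, -11]]
... * rho(a) = [[1, 2], [3, 7]]  ->  [[-16, -37], [-35, -81]]
... * rho(b^-1) = [[-1, -5], [-2, -11]]  ->  [[90, 487], [197, 1066]]
... * rho(a^-1) = [[7, -2], [-3, 1]]  ->  [[-831, 307], [-1819, 672]]
... * rho(b^-1) = [[-1, -5], [-2, -11]]  ->  [[217, 778], [475, 1703]]
... * rho(a) = [[1, 2], [3, 7]]  ->  [[2551, 5880], [5584, 12871]]
tr = 2551 + 12871 = 15422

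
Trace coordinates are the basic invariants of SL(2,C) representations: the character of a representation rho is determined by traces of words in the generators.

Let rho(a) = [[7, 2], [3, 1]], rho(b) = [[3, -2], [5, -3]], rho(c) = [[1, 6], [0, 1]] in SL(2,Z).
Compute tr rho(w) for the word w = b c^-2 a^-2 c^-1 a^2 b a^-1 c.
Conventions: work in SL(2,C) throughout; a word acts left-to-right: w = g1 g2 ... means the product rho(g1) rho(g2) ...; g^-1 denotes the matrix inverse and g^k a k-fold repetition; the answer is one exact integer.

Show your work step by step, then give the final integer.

rho(b) = [[3, -2], [5, -3]]
... * rho(c^-1) = [[1, -6], [0, 1]]  ->  [[3, -20], [5, -33]]
... * rho(c^-1) = [[1, -6], [0, 1]]  ->  [[3, -38], [5, -63]]
... * rho(a^-1) = [[1, -2], [-3, 7]]  ->  [[117, -272], [194, -451]]
... * rho(a^-1) = [[1, -2], [-3, 7]]  ->  [[933, -2138], [1547, -3545]]
... * rho(c^-1) = [[1, -6], [0, 1]]  ->  [[933, -7736], [1547, -12827]]
... * rho(a) = [[7, 2], [3, 1]]  ->  [[-16677, -5870], [-27652, -9733]]
... * rho(a) = [[7, 2], [3, 1]]  ->  [[-134349, -39224], [-222763, -65037]]
... * rho(b) = [[3, -2], [5, -3]]  ->  [[-599167, 386370], [-993474, 640637]]
... * rho(a^-1) = [[1, -2], [-3, 7]]  ->  [[-1758277, 3902924], [-2915385, 6471407]]
... * rho(c) = [[1, 6], [0, 1]]  ->  [[-1758277, -6646738], [-2915385, -11020903]]
tr = -1758277 + -11020903 = -12779180

-12779180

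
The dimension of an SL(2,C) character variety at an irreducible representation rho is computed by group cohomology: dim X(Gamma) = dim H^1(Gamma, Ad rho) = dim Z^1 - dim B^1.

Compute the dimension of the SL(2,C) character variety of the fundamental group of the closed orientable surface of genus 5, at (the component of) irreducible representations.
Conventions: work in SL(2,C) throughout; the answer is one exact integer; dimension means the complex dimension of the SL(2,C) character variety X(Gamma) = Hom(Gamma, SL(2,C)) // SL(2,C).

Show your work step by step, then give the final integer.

The genus-5 surface group: 2g = 10 generators, one relator prod [a_i, b_i].
Before the relator condition, cocycle space has dim 3*10 = 30.
d_2 is surjective at irreducible rho (its cokernel H^2 is dual to H^0 = 0), so dim Z^1 = 30 - 3 = 27.
dim B^1 = 3 (coboundaries, injective at irreducible rho).
Hence dim X = 27 - 3 = 24.

24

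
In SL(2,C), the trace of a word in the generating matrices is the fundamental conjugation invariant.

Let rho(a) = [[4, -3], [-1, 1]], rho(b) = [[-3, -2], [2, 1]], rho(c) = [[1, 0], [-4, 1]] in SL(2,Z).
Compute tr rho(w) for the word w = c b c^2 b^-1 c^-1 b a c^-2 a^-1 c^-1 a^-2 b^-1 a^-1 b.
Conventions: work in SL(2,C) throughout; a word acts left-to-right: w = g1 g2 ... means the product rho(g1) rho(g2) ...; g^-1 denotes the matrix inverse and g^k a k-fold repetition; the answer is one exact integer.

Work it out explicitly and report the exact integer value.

20826898

rho(c) = [[1, 0], [-4, 1]]
... * rho(b) = [[-3, -2], [2, 1]]  ->  [[-3, -2], [14, 9]]
... * rho(c) = [[1, 0], [-4, 1]]  ->  [[5, -2], [-22, 9]]
... * rho(c) = [[1, 0], [-4, 1]]  ->  [[13, -2], [-58, 9]]
... * rho(b^-1) = [[1, 2], [-2, -3]]  ->  [[17, 32], [-76, -143]]
... * rho(c^-1) = [[1, 0], [4, 1]]  ->  [[145, 32], [-648, -143]]
... * rho(b) = [[-3, -2], [2, 1]]  ->  [[-371, -258], [1658, 1153]]
... * rho(a) = [[4, -3], [-1, 1]]  ->  [[-1226, 855], [5479, -3821]]
... * rho(c^-1) = [[1, 0], [4, 1]]  ->  [[2194, 855], [-9805, -3821]]
... * rho(c^-1) = [[1, 0], [4, 1]]  ->  [[5614, 855], [-25089, -3821]]
... * rho(a^-1) = [[1, 3], [1, 4]]  ->  [[6469, 20262], [-28910, -90551]]
... * rho(c^-1) = [[1, 0], [4, 1]]  ->  [[87517, 20262], [-391114, -90551]]
... * rho(a^-1) = [[1, 3], [1, 4]]  ->  [[107779, 343599], [-481665, -1535546]]
... * rho(a^-1) = [[1, 3], [1, 4]]  ->  [[451378, 1697733], [-2017211, -7587179]]
... * rho(b^-1) = [[1, 2], [-2, -3]]  ->  [[-2944088, -4190443], [13157147, 18727115]]
... * rho(a^-1) = [[1, 3], [1, 4]]  ->  [[-7134531, -25594036], [31884262, 114379901]]
... * rho(b) = [[-3, -2], [2, 1]]  ->  [[-29784479, -11324974], [133107016, 50611377]]
tr = -29784479 + 50611377 = 20826898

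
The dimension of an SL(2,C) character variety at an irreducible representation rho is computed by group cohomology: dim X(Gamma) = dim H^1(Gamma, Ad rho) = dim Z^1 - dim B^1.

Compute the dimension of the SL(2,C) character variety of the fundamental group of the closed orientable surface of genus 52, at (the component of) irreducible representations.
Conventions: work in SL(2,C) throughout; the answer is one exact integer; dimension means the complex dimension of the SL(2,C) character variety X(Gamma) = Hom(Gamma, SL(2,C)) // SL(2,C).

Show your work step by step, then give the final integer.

The genus-52 surface group: 2g = 104 generators, one relator prod [a_i, b_i].
Before the relator condition, cocycle space has dim 3*104 = 312.
d_2 is surjective at irreducible rho (its cokernel H^2 is dual to H^0 = 0), so dim Z^1 = 312 - 3 = 309.
dim B^1 = 3 (coboundaries, injective at irreducible rho).
dim H^1 = 309 - 3 = 306 = dim X.

306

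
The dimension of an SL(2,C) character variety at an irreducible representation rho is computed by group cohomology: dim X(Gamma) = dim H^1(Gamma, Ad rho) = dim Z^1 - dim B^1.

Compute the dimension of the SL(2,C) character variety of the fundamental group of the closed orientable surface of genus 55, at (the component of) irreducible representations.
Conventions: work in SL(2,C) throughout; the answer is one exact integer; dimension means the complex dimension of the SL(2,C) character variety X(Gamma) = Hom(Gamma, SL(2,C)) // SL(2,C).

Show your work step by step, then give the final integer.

324

The genus-55 surface group: 2g = 110 generators, one relator prod [a_i, b_i].
Before the relator condition, cocycle space has dim 3*110 = 330.
H^2 = coker(d_2) is dual to H^0 = 0 at irreducible rho (Poincare duality), so d_2 is onto: dim Z^1 = 327.
As always at irreducible rho, dim B^1 = 3.
dim X = dim H^1 = 327 - 3 = 324.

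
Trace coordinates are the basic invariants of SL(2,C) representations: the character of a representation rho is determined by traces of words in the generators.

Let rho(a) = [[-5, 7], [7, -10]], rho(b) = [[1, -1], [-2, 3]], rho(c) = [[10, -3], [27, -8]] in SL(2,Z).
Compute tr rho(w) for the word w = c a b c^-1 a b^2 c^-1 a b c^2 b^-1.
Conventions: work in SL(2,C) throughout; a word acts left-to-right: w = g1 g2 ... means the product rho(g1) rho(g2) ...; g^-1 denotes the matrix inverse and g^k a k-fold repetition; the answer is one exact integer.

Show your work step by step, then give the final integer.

rho(c) = [[10, -3], [27, -8]]
... * rho(a) = [[-5, 7], [7, -10]]  ->  [[-71, 100], [-191, 269]]
... * rho(b) = [[1, -1], [-2, 3]]  ->  [[-271, 371], [-729, 998]]
... * rho(c^-1) = [[-8, 3], [-27, 10]]  ->  [[-7849, 2897], [-21114, 7793]]
... * rho(a) = [[-5, 7], [7, -10]]  ->  [[59524, -83913], [160121, -225728]]
... * rho(b) = [[1, -1], [-2, 3]]  ->  [[227350, -311263], [611577, -837305]]
... * rho(b) = [[1, -1], [-2, 3]]  ->  [[849876, -1161139], [2286187, -3123492]]
... * rho(c^-1) = [[-8, 3], [-27, 10]]  ->  [[24551745, -9061762], [66044788, -24376359]]
... * rho(a) = [[-5, 7], [7, -10]]  ->  [[-186191059, 262479835], [-500858453, 706077106]]
... * rho(b) = [[1, -1], [-2, 3]]  ->  [[-711150729, 973630564], [-1913012665, 2619089771]]
... * rho(c) = [[10, -3], [27, -8]]  ->  [[19176517938, -5655592325], [51585297167, -15213680173]]
... * rho(c) = [[10, -3], [27, -8]]  ->  [[39064186605, -12284815214], [105083606999, -33046450117]]
... * rho(b^-1) = [[3, 1], [2, 1]]  ->  [[92622929387, 26779371391], [249157920763, 72037156882]]
tr = 92622929387 + 72037156882 = 164660086269

164660086269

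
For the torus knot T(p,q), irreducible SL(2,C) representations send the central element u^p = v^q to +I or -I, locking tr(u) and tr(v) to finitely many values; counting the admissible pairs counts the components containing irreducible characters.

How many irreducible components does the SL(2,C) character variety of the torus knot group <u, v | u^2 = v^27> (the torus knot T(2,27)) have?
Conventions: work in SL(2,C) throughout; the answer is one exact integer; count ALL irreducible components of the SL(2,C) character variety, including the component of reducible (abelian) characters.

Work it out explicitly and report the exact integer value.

In the torus knot group T(2,27), u^2 = v^27 is central, so an irreducible representation sends it to +I or -I (Schur).
This locks tr(u) to 2*cos(pi*alpha/2), alpha in 1..1, and tr(v) to 2*cos(pi*beta/27), beta in 1..26, on each component of irreducible characters.
u^2 = (-1)^alpha I and v^27 = (-1)^beta I must agree, so alpha and beta have equal parity.
Enumerate parity-matched pairs: 1*13 odd-odd plus 0*13 even-even gives 13.
components with irreducible characters: 13; plus the single component of reducible (abelian) characters: total 14.

14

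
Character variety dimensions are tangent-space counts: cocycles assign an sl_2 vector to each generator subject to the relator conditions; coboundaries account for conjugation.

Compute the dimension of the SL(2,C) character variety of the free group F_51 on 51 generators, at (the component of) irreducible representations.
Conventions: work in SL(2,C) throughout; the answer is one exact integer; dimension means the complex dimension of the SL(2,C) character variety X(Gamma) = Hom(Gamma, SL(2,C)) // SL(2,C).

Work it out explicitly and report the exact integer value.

Here Gamma is free of rank 51 — no relator constrains a cocycle.
A cocycle picks one sl_2 vector per generator freely, giving dim Z^1 = 3*51 = 153.
Irreducibility makes the coboundary map sl_2 -> Z^1 injective (trivial centralizer), so dim B^1 = 3.
Therefore dim X = 153 - 3 = 150.

150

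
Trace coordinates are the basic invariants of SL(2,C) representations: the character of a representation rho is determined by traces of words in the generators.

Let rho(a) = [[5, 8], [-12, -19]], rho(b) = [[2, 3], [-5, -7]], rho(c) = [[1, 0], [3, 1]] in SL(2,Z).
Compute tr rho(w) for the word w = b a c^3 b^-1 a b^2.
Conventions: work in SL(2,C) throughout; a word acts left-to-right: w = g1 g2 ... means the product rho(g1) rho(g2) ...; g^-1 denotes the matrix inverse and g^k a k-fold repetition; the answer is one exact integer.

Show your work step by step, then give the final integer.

14824

rho(b) = [[2, 3], [-5, -7]]
... * rho(a) = [[5, 8], [-12, -19]]  ->  [[-26, -41], [59, 93]]
... * rho(c) = [[1, 0], [3, 1]]  ->  [[-149, -41], [338, 93]]
... * rho(c) = [[1, 0], [3, 1]]  ->  [[-272, -41], [617, 93]]
... * rho(c) = [[1, 0], [3, 1]]  ->  [[-395, -41], [896, 93]]
... * rho(b^-1) = [[-7, -3], [5, 2]]  ->  [[2560, 1103], [-5807, -2502]]
... * rho(a) = [[5, 8], [-12, -19]]  ->  [[-436, -477], [989, 1082]]
... * rho(b) = [[2, 3], [-5, -7]]  ->  [[1513, 2031], [-3432, -4607]]
... * rho(b) = [[2, 3], [-5, -7]]  ->  [[-7129, -9678], [16171, 21953]]
tr = -7129 + 21953 = 14824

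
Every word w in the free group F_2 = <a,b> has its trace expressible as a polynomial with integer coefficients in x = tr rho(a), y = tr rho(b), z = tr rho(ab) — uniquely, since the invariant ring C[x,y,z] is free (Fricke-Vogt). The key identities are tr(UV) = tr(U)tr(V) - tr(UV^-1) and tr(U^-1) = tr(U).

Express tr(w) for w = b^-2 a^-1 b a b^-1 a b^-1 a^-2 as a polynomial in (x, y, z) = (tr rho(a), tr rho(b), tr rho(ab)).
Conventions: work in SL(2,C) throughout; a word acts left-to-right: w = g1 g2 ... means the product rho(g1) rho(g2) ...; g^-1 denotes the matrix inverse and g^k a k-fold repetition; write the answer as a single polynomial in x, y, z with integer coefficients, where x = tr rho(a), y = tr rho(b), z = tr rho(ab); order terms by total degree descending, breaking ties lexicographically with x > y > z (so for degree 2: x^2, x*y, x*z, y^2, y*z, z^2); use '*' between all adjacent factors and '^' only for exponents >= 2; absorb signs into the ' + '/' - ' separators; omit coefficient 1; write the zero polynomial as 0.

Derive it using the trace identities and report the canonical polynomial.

-x^3*y^3*z^2 + 2*x^4*y^2*z + 2*x^2*y^4*z + 2*x^2*y^2*z^3 - x^5*y - 2*x^3*y^3 - 3*x^3*y*z^2 - x*y^5 - 3*x*y^3*z^2 - x*y*z^4 + x^4*z - 3*x^2*y^2*z + x^2*z^3 + y^4*z + y^2*z^3 + 5*x^3*y + 5*x*y^3 + 6*x*y*z^2 - 5*x^2*z - 4*y^2*z - z^3 - 5*x*y + 3*z

reduce: tr(a b^-1) = tr(a) * tr(b) - tr(a b) = x*y - z
reduce: tr(a b a) = tr(a) * tr(b a) - tr(b) = x*z - y
tr(a b a b) = tr(a b) * tr(a b) - tr(1) = z^2 - 2
reduce: tr(a b a b^-1) = tr(a b a) * tr(b) - tr(a b a b) = x*y*z - y^2 - z^2 + 2
tr(b a b^-2 a) = tr(a b a b^-1) * tr(b) - tr(a b a) = x*y^2*z - y^3 - y*z^2 - x*z + 3*y
tr(b^-1 a^-1 b a b^-1) = tr(b a b^-2) * tr(a) - tr(b a b^-2 a) = -x*y^2*z + x^2*y + y^3 + y*z^2 - 3*y
reduce: tr(b^-1 a^-1 b a) = tr(b a b^-1) * tr(a) - tr(b a b^-1 a) = -x*y*z + x^2 + y^2 + z^2 - 2
so tr(b^-2 a^-1 b a b^-1) = tr(b^-1 a^-1 b a b^-1) * tr(b) - tr(b^-1 a^-1 b a) = -x*y^3*z + x^2*y^2 + y^4 + y^2*z^2 + x*y*z - x^2 - 4*y^2 - z^2 + 2
tr(a^2) = tr(a) * tr(a) - tr(1) = x^2 - 2
tr(a b a^2) = tr(a) * tr(a b a) - tr(a b) = x^2*z - x*y - z
reduce: tr(b a b) = tr(b) * tr(a b) - tr(a) = y*z - x
tr(a b a^2 b) = tr(a) * tr(b a b a) - tr(b a b) = x*z^2 - y*z - x
tr(b a^2 b^-1 a) = tr(a b a^2) * tr(b) - tr(a b a^2 b) = x^2*y*z - x*y^2 - x*z^2 + x
reduce: tr(a b^-1 a^-1 b a) = tr(b a^2 b^-1) * tr(a) - tr(b a^2 b^-1 a) = -x^2*y*z + x^3 + x*y^2 + x*z^2 - 3*x
so tr(a b a b a b) = tr(a b) * tr(a b a b) - tr(a^-1 b^-1) = z^3 - 3*z
reduce: tr(b a b a b^-1 a) = tr(a b a b a) * tr(b) - tr(a b a b a b) = x*y*z^2 - y^2*z - z^3 - x*y + 3*z
tr(a b^-1 a^-1 b a b) = tr(b a b a b^-1) * tr(a) - tr(b a b a b^-1 a) = -x*y*z^2 + x^2*z + y^2*z + z^3 - 3*z
tr(b^-1 a^-1 b a b^-1 a) = tr(a b^-1 a^-1 b a) * tr(b) - tr(a b^-1 a^-1 b a b) = -x^2*y^2*z + x^3*y + x*y^3 + 2*x*y*z^2 - x^2*z - y^2*z - z^3 - 3*x*y + 3*z
tr(b^-2 a^-1 b a b^-1 a) = tr(b^-1 a^-1 b a b^-1 a) * tr(b) - tr(b^-1 a^-1 b a b^-1 a b) = -x^2*y^3*z + x^3*y^2 + x*y^4 + 2*x*y^2*z^2 - x^2*y*z - y^3*z - y*z^3 - 3*x*y^2 + 3*y*z - x
reduce: tr(a^-1 b^-2 a^-1 b a b^-1) = tr(b^-2 a^-1 b a b^-1) * tr(a) - tr(b^-2 a^-1 b a b^-1 a) = -x*y^2*z^2 + 2*x^2*y*z + y^3*z + y*z^3 - x^3 - x*y^2 - x*z^2 - 3*y*z + 3*x
reduce: tr(b a^2 b) = tr(b) * tr(a^2 b) - tr(a^2) = x*y*z - x^2 - y^2 + 2
tr(a^-1 b a^2 b) = tr(b a^2 b) * tr(a) - tr(b a^2 b a) = x^2*y*z - x^3 - x*y^2 - x*z^2 + y*z + 3*x
so tr(a^-1 b a^2 b a^-1) = tr(a^-1 b a^2 b) * tr(a) - tr(a^-1 b a^2 b a) = x^3*y*z - x^4 - x^2*y^2 - x^2*z^2 + 4*x^2 + y^2 - 2
tr(b^3 a) = tr(b) * tr(b a b) - tr(b a) = y^2*z - x*y - z
tr(b^2) = tr(b) * tr(b) - tr(1) = y^2 - 2
so tr(b^3) = tr(b) * tr(b^2) - tr(b) = y^3 - 3*y
tr(b^2 a^2 b) = tr(a) * tr(b^3 a) - tr(b^3) = x*y^2*z - x^2*y - y^3 - x*z + 3*y
tr(b^2 a^2 b a) = tr(b) * tr(a^2 b a b) - tr(a^2 b a) = x*y*z^2 - x^2*z - y^2*z + z
tr(b a^2 b a^-1 b) = tr(b^2 a^2 b) * tr(a) - tr(b^2 a^2 b a) = x^2*y^2*z - x^3*y - x*y^3 - x*y*z^2 + y^2*z + 3*x*y - z
tr(b^2 a b a) = tr(b) * tr(a b a b) - tr(a b a) = y*z^2 - x*z - y
reduce: tr(b a b a^2 b) = tr(a) * tr(b^2 a b a) - tr(b^2 a b) = x*y*z^2 - x^2*z - y^2*z + z
so tr(b a b a^2 b a) = tr(a) * tr(b a b a b a) - tr(b a b a b) = x*z^3 - y*z^2 - 2*x*z + y
tr(b a^2 b a^-1 b a) = tr(b a b a^2 b) * tr(a) - tr(b a b a^2 b a) = x^2*y*z^2 - x^3*z - x*y^2*z - x*z^3 + y*z^2 + 3*x*z - y
so tr(a^-1 b a^2 b a^-1 b) = tr(b a^2 b a^-1 b) * tr(a) - tr(b a^2 b a^-1 b a) = x^3*y^2*z - x^4*y - x^2*y^3 - 2*x^2*y*z^2 + x^3*z + 2*x*y^2*z + x*z^3 + 3*x^2*y - y*z^2 - 4*x*z + y
reduce: tr(a^-1 b a^2 b a^-1 b^-1) = tr(a^-1 b a^2 b a^-1) * tr(b) - tr(a^-1 b a^2 b a^-1 b) = x^2*y*z^2 - x^3*z - 2*x*y^2*z - x*z^3 + x^2*y + y^3 + y*z^2 + 4*x*z - 3*y
tr(a^-1 b^-2 a^-1 b a^2 b) = tr(a^-1 b a^2 b a^-1 b^-1) * tr(b) - tr(a^-1 b a^2 b a^-1) = x^2*y^2*z^2 - 2*x^3*y*z - 2*x*y^3*z - x*y*z^3 + x^4 + 2*x^2*y^2 + x^2*z^2 + y^4 + y^2*z^2 + 4*x*y*z - 4*x^2 - 4*y^2 + 2
tr(a b a^-2 b^-2 a^-1 b a) = tr(a^-1 b^-2 a^-1 b a^2 b) * tr(a) - tr(a^-1 b^-2 a^-1 b a^2 b a) = x^3*y^2*z^2 - 2*x^4*y*z - 2*x^2*y^3*z - x^2*y*z^3 + x^5 + 2*x^3*y^2 + x^3*z^2 + x*y^4 + x*y^2*z^2 + 5*x^2*y*z - 5*x^3 - 5*x*y^2 - x*z^2 + 5*x
tr(a b a b a^-1 b^-1) = tr(b^-1 a b a b) * tr(a) - tr(b^-1 a b a b a) = -x*y*z^2 + x^2*z + y^2*z + z^3 - 3*z
reduce: tr(a b a b a b a b) = tr(a b a b a b) * tr(a b) - tr(b a b a) = z^4 - 4*z^2 + 2
so tr(a b a b a b a b^-1) = tr(a b a b a b a) * tr(b) - tr(a b a b a b a b) = x*y*z^3 - y^2*z^2 - z^4 - 2*x*y*z + y^2 + 4*z^2 - 2
reduce: tr(b^-2 a b a b a b a) = tr(a b a b a b a b^-1) * tr(b) - tr(a b a b a b a) = x*y^2*z^3 - y^3*z^2 - y*z^4 - 2*x*y^2*z - x*z^3 + y^3 + 5*y*z^2 + 2*x*z - 3*y
tr(b a b a b a^-1 b^-2 a) = tr(b^-2 a b a b a b) * tr(a) - tr(b^-2 a b a b a b a) = -x*y^2*z^3 + x^2*y*z^2 + y^3*z^2 + y*z^4 + x*y^2*z - x^2*y - y^3 - 5*y*z^2 + x*z + 3*y
so tr(a^-1 b^-2 a^-1 b a b a b) = tr(b a b a b a^-1 b^-2) * tr(a) - tr(b a b a b a^-1 b^-2 a) = x*y^2*z^3 - 2*x^2*y*z^2 - y^3*z^2 - y*z^4 + x^3*z + x*z^3 + x^2*y + y^3 + 5*y*z^2 - 4*x*z - 3*y
reduce: tr(a b a^-2 b^-2 a^-1 b a b) = tr(a^-1 b^-2 a^-1 b a b a b) * tr(a) - tr(a^-1 b^-2 a^-1 b a b a b a) = x^2*y^2*z^3 - 2*x^3*y*z^2 - x*y^3*z^2 - x*y*z^4 + x^4*z + x^2*z^3 + x^3*y + x*y^3 + 6*x*y*z^2 - 5*x^2*z - y^2*z - z^3 - 3*x*y + 3*z
so tr(a^-2 b^-2 a^-1 b a b^-1 a b) = tr(a b a^-2 b^-2 a^-1 b a) * tr(b) - tr(a b a^-2 b^-2 a^-1 b a b) = x^3*y^3*z^2 - 2*x^4*y^2*z - 2*x^2*y^4*z - 2*x^2*y^2*z^3 + x^5*y + 2*x^3*y^3 + 3*x^3*y*z^2 + x*y^5 + 2*x*y^3*z^2 + x*y*z^4 - x^4*z + 5*x^2*y^2*z - x^2*z^3 - 6*x^3*y - 6*x*y^3 - 7*x*y*z^2 + 5*x^2*z + y^2*z + z^3 + 8*x*y - 3*z
tr(b^-2 a^-1 b a b^-1 a b^-1 a^-2) = tr(a^-2 b^-2 a^-1 b a b^-1 a) * tr(b) - tr(a^-2 b^-2 a^-1 b a b^-1 a b) = -x^3*y^3*z^2 + 2*x^4*y^2*z + 2*x^2*y^4*z + 2*x^2*y^2*z^3 - x^5*y - 2*x^3*y^3 - 3*x^3*y*z^2 - x*y^5 - 3*x*y^3*z^2 - x*y*z^4 + x^4*z - 3*x^2*y^2*z + x^2*z^3 + y^4*z + y^2*z^3 + 5*x^3*y + 5*x*y^3 + 6*x*y*z^2 - 5*x^2*z - 4*y^2*z - z^3 - 5*x*y + 3*z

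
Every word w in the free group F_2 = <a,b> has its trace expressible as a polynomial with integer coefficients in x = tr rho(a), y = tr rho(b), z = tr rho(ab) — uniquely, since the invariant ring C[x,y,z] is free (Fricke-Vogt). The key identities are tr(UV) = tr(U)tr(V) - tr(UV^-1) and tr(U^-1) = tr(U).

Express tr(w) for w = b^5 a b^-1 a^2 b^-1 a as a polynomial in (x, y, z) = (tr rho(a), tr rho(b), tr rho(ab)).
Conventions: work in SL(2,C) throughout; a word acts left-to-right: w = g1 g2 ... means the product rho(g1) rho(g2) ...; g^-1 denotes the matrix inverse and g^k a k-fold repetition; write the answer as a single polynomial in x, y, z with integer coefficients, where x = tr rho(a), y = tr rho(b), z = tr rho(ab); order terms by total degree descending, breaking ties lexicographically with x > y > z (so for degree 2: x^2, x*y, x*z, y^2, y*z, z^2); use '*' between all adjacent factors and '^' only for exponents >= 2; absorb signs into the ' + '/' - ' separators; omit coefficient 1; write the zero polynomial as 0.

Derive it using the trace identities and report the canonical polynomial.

tr(b^2 a) = tr(b)*tr(a b) - tr(a)  (reduce the b square) = y*z - x
tr(b^2) = tr(b)*tr(b) - tr(1)  (reduce the b square) = y^2 - 2
tr(a^2 b^2) = tr(a)*tr(b^2 a) - tr(b^2)  (reduce the a square) = x*y*z - x^2 - y^2 + 2
tr(a^2 b) = tr(a)*tr(b a) - tr(b)  (reduce the a square) = x*z - y
tr(b^2 a^2 b) = tr(b)*tr(a^2 b^2) - tr(a^2 b)  (reduce the b square) = x*y^2*z - x^2*y - y^3 - x*z + 3*y
tr(b^2 a^2 b^2) = tr(b)*tr(b^2 a^2 b) - tr(b^2 a^2)  (reduce the b square) = x*y^3*z - x^2*y^2 - y^4 - 2*x*y*z + x^2 + 4*y^2 - 2
tr(b^5 a^2) = tr(b)*tr(b^2 a^2 b^2) - tr(b^2 a^2 b)  (reduce the b square) = x*y^4*z - x^2*y^3 - y^5 - 3*x*y^2*z + 2*x^2*y + 5*y^3 + x*z - 5*y
tr(a b^3) = tr(b)*tr(a b^2) - tr(a b)  (reduce the b square) = y^2*z - x*y - z
tr(b^3 a b) = tr(b)*tr(a b^3) - tr(a b^2)  (reduce the b square) = y^3*z - x*y^2 - 2*y*z + x
tr(b^5 a) = tr(b)*tr(b^3 a b) - tr(b^3 a)  (reduce the b square) = y^4*z - x*y^3 - 3*y^2*z + 2*x*y + z
tr(a^2 b^5 a) = tr(a)*tr(b^5 a^2) - tr(b^5 a)  (reduce the a square) = x^2*y^4*z - x^3*y^3 - x*y^5 - 3*x^2*y^2*z - y^4*z + 2*x^3*y + 6*x*y^3 + x^2*z + 3*y^2*z - 7*x*y - z
tr(a^3 b^5 a) = tr(a)*tr(a^2 b^5 a) - tr(a^2 b^5)  (reduce the a square) = x^3*y^4*z - x^4*y^3 - x^2*y^5 - 3*x^3*y^2*z - 2*x*y^4*z + 2*x^4*y + 7*x^2*y^3 + y^5 + x^3*z + 6*x*y^2*z - 9*x^2*y - 5*y^3 - 2*x*z + 5*y
tr(b a b a) = tr(a b)*tr(a b) - tr(1)  (split on a) = z^2 - 2
tr(a b a^2 b) = tr(a)*tr(b a b a) - tr(b a b)  (reduce the a square) = x*z^2 - y*z - x
tr(a b a^2) = tr(a)*tr(a b a) - tr(a b)  (reduce the a square) = x^2*z - x*y - z
tr(a b a^2 b^2) = tr(b)*tr(a b a^2 b) - tr(a b a^2)  (reduce the b square) = x*y*z^2 - x^2*z - y^2*z + z
tr(b a b a^2 b^2) = tr(b)*tr(a b a^2 b^2) - tr(a b a^2 b)  (reduce the b square) = x*y^2*z^2 - x^2*y*z - y^3*z - x*z^2 + 2*y*z + x
tr(b^2 a b a^2 b^2) = tr(b)*tr(b a b a^2 b^2) - tr(b a b a^2 b)  (reduce the b square) = x*y^3*z^2 - x^2*y^2*z - y^4*z - 2*x*y*z^2 + x^2*z + 3*y^2*z + x*y - z
tr(a b^5 a b a) = tr(b)*tr(b^2 a b a^2 b^2) - tr(b^2 a b a^2 b)  (reduce the b square) = x*y^4*z^2 - x^2*y^3*z - y^5*z - 3*x*y^2*z^2 + 2*x^2*y*z + 4*y^3*z + x*y^2 + x*z^2 - 3*y*z - x
tr(b a b a b) = tr(b)*tr(a b a b) - tr(a b a)  (reduce the b square) = y*z^2 - x*z - y
tr(b^2 a b a b) = tr(b)*tr(b a b a b) - tr(b a b a)  (reduce the b square) = y^2*z^2 - x*y*z - y^2 - z^2 + 2
tr(b^3 a b a b) = tr(b)*tr(b^2 a b a b) - tr(b^2 a b a)  (reduce the b square) = y^3*z^2 - x*y^2*z - y^3 - 2*y*z^2 + x*z + 3*y
tr(a b^5 a b) = tr(b)*tr(b^3 a b a b) - tr(b^3 a b a)  (reduce the b square) = y^4*z^2 - x*y^3*z - y^4 - 3*y^2*z^2 + 2*x*y*z + 4*y^2 + z^2 - 2
tr(a^3 b^5 a b) = tr(a)*tr(a b^5 a b a) - tr(a b^5 a b)  (reduce the a square) = x^2*y^4*z^2 - x^3*y^3*z - x*y^5*z - 3*x^2*y^2*z^2 - y^4*z^2 + 2*x^3*y*z + 5*x*y^3*z + x^2*y^2 + x^2*z^2 + y^4 + 3*y^2*z^2 - 5*x*y*z - x^2 - 4*y^2 - z^2 + 2
tr(a b^5 a b^-1 a^2) = tr(a^3 b^5 a)*tr(b) - tr(a^3 b^5 a b)  (eliminate b^-1) = x^3*y^5*z - x^4*y^4 - x^2*y^6 - x^2*y^4*z^2 - 2*x^3*y^3*z - x*y^5*z + 2*x^4*y^2 + 7*x^2*y^4 + 3*x^2*y^2*z^2 + y^6 + y^4*z^2 - x^3*y*z + x*y^3*z - 10*x^2*y^2 - x^2*z^2 - 6*y^4 - 3*y^2*z^2 + 3*x*y*z + x^2 + 9*y^2 + z^2 - 2
tr(b a b^5) = tr(b)*tr(b^2 a b^3) - tr(b^2 a b^2)  (reduce the b square) = y^5*z - x*y^4 - 4*y^3*z + 3*x*y^2 + 3*y*z - x
tr(a b a b^5 a) = tr(a)*tr(b a b^5 a) - tr(b a b^5)  (reduce the a square) = x*y^4*z^2 - x^2*y^3*z - y^5*z - 3*x*y^2*z^2 + 2*x^2*y*z + 4*y^3*z + x*y^2 + x*z^2 - 3*y*z - x
tr(a^2 b a b^5 a) = tr(a)*tr(a b a b^5 a) - tr(a b a b^5)  (reduce the a square) = x^2*y^4*z^2 - x^3*y^3*z - x*y^5*z - 3*x^2*y^2*z^2 - y^4*z^2 + 2*x^3*y*z + 5*x*y^3*z + x^2*y^2 + x^2*z^2 + y^4 + 3*y^2*z^2 - 5*x*y*z - x^2 - 4*y^2 - z^2 + 2
tr(a b a b a b) = tr(a b a b)*tr(a b) - tr(b a)  (split on a) = z^3 - 3*z
tr(b a b^2 a b a) = tr(b)*tr(a b a b a b) - tr(a b a b a)  (reduce the b square) = y*z^3 - x*z^2 - 2*y*z + x
tr(b a b^2 a b) = tr(b)*tr(a b^2 a b) - tr(a b^2 a)  (reduce the b square) = y^2*z^2 - 2*x*y*z + x^2 - 2
tr(b a b a^2 b a b) = tr(a)*tr(b a b^2 a b a) - tr(b a b^2 a b)  (reduce the a square) = x*y*z^3 - x^2*z^2 - y^2*z^2 + 2
tr(b a b a^2 b a) = tr(a)*tr(b a b a b a) - tr(b a b a b)  (reduce the a square) = x*z^3 - y*z^2 - 2*x*z + y
tr(b a b a^2 b a b^2) = tr(b)*tr(b a b a^2 b a b) - tr(b a b a^2 b a)  (reduce the b square) = x*y^2*z^3 - x^2*y*z^2 - y^3*z^2 - x*z^3 + y*z^2 + 2*x*z + y
tr(b^2 a b a^2 b a b^2) = tr(b)*tr(b a b a^2 b a b^2) - tr(b a b a^2 b a b)  (reduce the b square) = x*y^3*z^3 - x^2*y^2*z^2 - y^4*z^2 - 2*x*y*z^3 + x^2*z^2 + 2*y^2*z^2 + 2*x*y*z + y^2 - 2
tr(a^2 b a b^5 a b) = tr(b)*tr(b^2 a b a^2 b a b^2) - tr(b^2 a b a^2 b a b)  (reduce the b square) = x*y^4*z^3 - x^2*y^3*z^2 - y^5*z^2 - 3*x*y^2*z^3 + 2*x^2*y*z^2 + 3*y^3*z^2 + 2*x*y^2*z + x*z^3 + y^3 - y*z^2 - 2*x*z - 3*y
tr(a b^5 a b^-1 a^2 b) = tr(a^2 b a b^5 a)*tr(b) - tr(a^2 b a b^5 a b)  (eliminate b^-1) = x^2*y^5*z^2 - x^3*y^4*z - x*y^6*z - x*y^4*z^3 - 2*x^2*y^3*z^2 + 2*x^3*y^2*z + 5*x*y^4*z + 3*x*y^2*z^3 + x^2*y^3 - x^2*y*z^2 + y^5 - 7*x*y^2*z - x*z^3 - x^2*y - 5*y^3 + 2*x*z + 5*y
tr(b^5 a b^-1 a^2 b^-1 a) = tr(a b^5 a b^-1 a^2)*tr(b) - tr(a b^5 a b^-1 a^2 b)  (eliminate b^-1) = x^3*y^6*z - x^4*y^5 - x^2*y^7 - 2*x^2*y^5*z^2 - x^3*y^4*z + x*y^4*z^3 + 2*x^4*y^3 + 7*x^2*y^5 + 5*x^2*y^3*z^2 + y^7 + y^5*z^2 - 3*x^3*y^2*z - 4*x*y^4*z - 3*x*y^2*z^3 - 11*x^2*y^3 - 7*y^5 - 3*y^3*z^2 + 10*x*y^2*z + x*z^3 + 2*x^2*y + 14*y^3 + y*z^2 - 2*x*z - 7*y

x^3*y^6*z - x^4*y^5 - x^2*y^7 - 2*x^2*y^5*z^2 - x^3*y^4*z + x*y^4*z^3 + 2*x^4*y^3 + 7*x^2*y^5 + 5*x^2*y^3*z^2 + y^7 + y^5*z^2 - 3*x^3*y^2*z - 4*x*y^4*z - 3*x*y^2*z^3 - 11*x^2*y^3 - 7*y^5 - 3*y^3*z^2 + 10*x*y^2*z + x*z^3 + 2*x^2*y + 14*y^3 + y*z^2 - 2*x*z - 7*y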